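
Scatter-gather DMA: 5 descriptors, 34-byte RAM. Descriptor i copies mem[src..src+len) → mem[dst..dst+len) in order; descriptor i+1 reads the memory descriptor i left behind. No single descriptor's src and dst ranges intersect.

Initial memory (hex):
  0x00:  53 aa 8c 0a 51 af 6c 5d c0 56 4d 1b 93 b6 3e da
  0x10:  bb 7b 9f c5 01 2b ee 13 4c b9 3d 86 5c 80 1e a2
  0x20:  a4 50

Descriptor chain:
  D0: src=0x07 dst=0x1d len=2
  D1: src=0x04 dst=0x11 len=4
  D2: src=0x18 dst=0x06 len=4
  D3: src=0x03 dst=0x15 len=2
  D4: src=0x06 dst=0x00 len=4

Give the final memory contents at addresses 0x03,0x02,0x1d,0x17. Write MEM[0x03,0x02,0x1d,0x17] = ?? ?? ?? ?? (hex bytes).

D0: mem[0x1d..0x1e] <- [5d c0]
D1: mem[0x11..0x14] <- [51 af 6c 5d]
D2: mem[0x06..0x09] <- [4c b9 3d 86]
D3: mem[0x15..0x16] <- [0a 51]
D4: mem[0x00..0x03] <- [4c b9 3d 86]
query mem[0x03]=0x86, mem[0x02]=0x3d, mem[0x1d]=0x5d, mem[0x17]=0x13

MEM[0x03,0x02,0x1d,0x17] = 86 3d 5d 13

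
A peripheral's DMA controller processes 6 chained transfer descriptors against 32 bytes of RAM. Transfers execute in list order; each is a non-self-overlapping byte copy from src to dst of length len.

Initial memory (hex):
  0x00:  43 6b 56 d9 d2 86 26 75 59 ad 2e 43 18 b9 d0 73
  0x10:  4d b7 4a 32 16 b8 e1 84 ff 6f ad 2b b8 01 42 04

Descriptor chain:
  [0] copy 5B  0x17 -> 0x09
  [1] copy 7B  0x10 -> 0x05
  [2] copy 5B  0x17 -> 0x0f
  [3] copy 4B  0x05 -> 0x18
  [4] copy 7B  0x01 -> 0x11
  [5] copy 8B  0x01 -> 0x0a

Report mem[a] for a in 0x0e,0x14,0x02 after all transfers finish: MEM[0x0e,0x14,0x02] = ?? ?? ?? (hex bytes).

MEM[0x0e,0x14,0x02] = 4d d2 56

D0: mem[0x09..0x0d] <- [84 ff 6f ad 2b]
D1: mem[0x05..0x0b] <- [4d b7 4a 32 16 b8 e1]
D2: mem[0x0f..0x13] <- [84 ff 6f ad 2b]
D3: mem[0x18..0x1b] <- [4d b7 4a 32]
D4: mem[0x11..0x17] <- [6b 56 d9 d2 4d b7 4a]
D5: mem[0x0a..0x11] <- [6b 56 d9 d2 4d b7 4a 32]
query mem[0x0e]=0x4d, mem[0x14]=0xd2, mem[0x02]=0x56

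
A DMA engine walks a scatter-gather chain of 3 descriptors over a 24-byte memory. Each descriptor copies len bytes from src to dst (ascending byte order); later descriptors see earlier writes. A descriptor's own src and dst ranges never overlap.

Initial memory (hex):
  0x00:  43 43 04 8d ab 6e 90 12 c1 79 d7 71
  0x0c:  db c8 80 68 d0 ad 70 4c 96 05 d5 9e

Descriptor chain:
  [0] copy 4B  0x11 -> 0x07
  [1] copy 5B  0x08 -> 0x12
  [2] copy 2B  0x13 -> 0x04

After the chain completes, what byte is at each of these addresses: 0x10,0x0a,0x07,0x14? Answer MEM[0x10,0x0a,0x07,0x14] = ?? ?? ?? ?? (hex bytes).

MEM[0x10,0x0a,0x07,0x14] = d0 96 ad 96

D0: mem[0x07..0x0a] <- [ad 70 4c 96]
D1: mem[0x12..0x16] <- [70 4c 96 71 db]
D2: mem[0x04..0x05] <- [4c 96]
query mem[0x10]=0xd0, mem[0x0a]=0x96, mem[0x07]=0xad, mem[0x14]=0x96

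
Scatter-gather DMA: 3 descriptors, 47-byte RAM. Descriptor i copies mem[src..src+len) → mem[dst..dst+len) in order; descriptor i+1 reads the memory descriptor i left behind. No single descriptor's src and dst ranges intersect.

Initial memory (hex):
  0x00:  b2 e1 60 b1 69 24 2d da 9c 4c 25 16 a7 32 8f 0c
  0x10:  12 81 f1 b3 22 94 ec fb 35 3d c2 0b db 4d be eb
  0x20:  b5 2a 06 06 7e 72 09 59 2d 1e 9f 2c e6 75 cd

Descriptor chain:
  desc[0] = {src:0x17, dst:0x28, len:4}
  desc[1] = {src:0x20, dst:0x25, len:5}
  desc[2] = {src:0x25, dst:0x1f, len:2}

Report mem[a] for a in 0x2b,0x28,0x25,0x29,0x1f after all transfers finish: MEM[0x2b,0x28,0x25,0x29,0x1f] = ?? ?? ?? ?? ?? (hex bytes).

#0 dst[0x28+4] := {0xfb,0x35,0x3d,0xc2}
#1 dst[0x25+5] := {0xb5,0x2a,0x06,0x06,0x7e}
#2 dst[0x1f+2] := {0xb5,0x2a}
query mem[0x2b]=0xc2, mem[0x28]=0x06, mem[0x25]=0xb5, mem[0x29]=0x7e, mem[0x1f]=0xb5

MEM[0x2b,0x28,0x25,0x29,0x1f] = c2 06 b5 7e b5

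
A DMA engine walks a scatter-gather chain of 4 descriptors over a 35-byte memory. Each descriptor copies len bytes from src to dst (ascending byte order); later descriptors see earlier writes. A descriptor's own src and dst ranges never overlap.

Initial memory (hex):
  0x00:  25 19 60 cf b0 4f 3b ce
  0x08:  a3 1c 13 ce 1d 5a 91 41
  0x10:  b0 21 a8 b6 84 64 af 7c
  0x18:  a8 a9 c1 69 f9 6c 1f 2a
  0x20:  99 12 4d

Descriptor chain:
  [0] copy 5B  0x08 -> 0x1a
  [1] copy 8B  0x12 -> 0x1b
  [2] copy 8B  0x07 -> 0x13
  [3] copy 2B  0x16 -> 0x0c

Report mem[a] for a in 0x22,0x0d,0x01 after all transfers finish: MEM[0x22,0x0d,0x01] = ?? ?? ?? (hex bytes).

[0] 0x08->0x1a len=5 : a3 1c 13 ce 1d
[1] 0x12->0x1b len=8 : a8 b6 84 64 af 7c a8 a9
[2] 0x07->0x13 len=8 : ce a3 1c 13 ce 1d 5a 91
[3] 0x16->0x0c len=2 : 13 ce
query mem[0x22]=0xa9, mem[0x0d]=0xce, mem[0x01]=0x19

MEM[0x22,0x0d,0x01] = a9 ce 19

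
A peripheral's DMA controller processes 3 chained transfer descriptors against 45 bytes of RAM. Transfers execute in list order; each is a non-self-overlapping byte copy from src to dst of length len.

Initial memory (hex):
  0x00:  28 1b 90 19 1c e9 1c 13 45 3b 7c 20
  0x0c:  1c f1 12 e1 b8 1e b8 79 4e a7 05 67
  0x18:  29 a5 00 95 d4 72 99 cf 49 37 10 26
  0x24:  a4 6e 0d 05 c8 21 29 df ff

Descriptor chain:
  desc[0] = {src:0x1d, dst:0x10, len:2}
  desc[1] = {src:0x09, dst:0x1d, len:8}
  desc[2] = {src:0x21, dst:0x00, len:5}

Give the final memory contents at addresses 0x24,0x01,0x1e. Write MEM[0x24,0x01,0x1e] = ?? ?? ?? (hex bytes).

  after D0: wrote 2B at 0x10 = 7299
  after D1: wrote 8B at 0x1d = 3b7c201cf112e172
  after D2: wrote 5B at 0x00 = f112e1726e
query mem[0x24]=0x72, mem[0x01]=0x12, mem[0x1e]=0x7c

MEM[0x24,0x01,0x1e] = 72 12 7c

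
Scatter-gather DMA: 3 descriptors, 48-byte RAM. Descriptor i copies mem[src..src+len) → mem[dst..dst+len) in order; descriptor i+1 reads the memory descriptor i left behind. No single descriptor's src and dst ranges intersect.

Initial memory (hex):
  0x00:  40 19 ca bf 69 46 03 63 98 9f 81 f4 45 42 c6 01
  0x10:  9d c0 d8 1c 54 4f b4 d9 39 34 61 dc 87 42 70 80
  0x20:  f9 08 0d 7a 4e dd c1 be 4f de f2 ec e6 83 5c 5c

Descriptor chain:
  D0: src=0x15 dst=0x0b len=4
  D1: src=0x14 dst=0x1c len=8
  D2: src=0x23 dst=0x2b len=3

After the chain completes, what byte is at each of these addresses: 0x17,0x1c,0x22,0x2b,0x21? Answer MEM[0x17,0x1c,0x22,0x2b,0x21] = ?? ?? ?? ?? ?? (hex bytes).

MEM[0x17,0x1c,0x22,0x2b,0x21] = d9 54 61 dc 34

[0] 0x15->0x0b len=4 : 4f b4 d9 39
[1] 0x14->0x1c len=8 : 54 4f b4 d9 39 34 61 dc
[2] 0x23->0x2b len=3 : dc 4e dd
query mem[0x17]=0xd9, mem[0x1c]=0x54, mem[0x22]=0x61, mem[0x2b]=0xdc, mem[0x21]=0x34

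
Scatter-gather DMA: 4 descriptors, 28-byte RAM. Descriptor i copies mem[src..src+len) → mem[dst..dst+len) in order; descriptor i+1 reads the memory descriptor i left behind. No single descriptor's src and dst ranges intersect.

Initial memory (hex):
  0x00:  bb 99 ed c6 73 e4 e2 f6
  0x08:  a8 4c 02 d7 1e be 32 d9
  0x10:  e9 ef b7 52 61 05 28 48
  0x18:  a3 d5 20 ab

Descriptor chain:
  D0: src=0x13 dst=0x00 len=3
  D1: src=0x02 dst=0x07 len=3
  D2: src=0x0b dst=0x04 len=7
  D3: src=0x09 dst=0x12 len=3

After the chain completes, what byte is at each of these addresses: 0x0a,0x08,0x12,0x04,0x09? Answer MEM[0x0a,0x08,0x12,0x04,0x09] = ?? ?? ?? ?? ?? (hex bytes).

MEM[0x0a,0x08,0x12,0x04,0x09] = ef d9 e9 d7 e9

#0 dst[0x00+3] := {0x52,0x61,0x05}
#1 dst[0x07+3] := {0x05,0xc6,0x73}
#2 dst[0x04+7] := {0xd7,0x1e,0xbe,0x32,0xd9,0xe9,0xef}
#3 dst[0x12+3] := {0xe9,0xef,0xd7}
query mem[0x0a]=0xef, mem[0x08]=0xd9, mem[0x12]=0xe9, mem[0x04]=0xd7, mem[0x09]=0xe9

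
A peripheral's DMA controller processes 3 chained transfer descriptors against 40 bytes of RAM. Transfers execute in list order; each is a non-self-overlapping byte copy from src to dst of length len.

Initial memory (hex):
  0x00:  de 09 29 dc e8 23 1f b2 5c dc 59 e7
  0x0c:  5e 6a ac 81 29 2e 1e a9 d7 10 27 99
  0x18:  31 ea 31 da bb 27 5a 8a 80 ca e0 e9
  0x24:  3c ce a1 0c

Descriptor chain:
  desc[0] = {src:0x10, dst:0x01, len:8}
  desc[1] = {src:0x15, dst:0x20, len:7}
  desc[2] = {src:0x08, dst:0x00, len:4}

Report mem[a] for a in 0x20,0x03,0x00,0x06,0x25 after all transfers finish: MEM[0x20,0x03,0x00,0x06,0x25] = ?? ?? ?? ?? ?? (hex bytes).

  after D0: wrote 8B at 0x01 = 292e1ea9d7102799
  after D1: wrote 7B at 0x20 = 10279931ea31da
  after D2: wrote 4B at 0x00 = 99dc59e7
query mem[0x20]=0x10, mem[0x03]=0xe7, mem[0x00]=0x99, mem[0x06]=0x10, mem[0x25]=0x31

MEM[0x20,0x03,0x00,0x06,0x25] = 10 e7 99 10 31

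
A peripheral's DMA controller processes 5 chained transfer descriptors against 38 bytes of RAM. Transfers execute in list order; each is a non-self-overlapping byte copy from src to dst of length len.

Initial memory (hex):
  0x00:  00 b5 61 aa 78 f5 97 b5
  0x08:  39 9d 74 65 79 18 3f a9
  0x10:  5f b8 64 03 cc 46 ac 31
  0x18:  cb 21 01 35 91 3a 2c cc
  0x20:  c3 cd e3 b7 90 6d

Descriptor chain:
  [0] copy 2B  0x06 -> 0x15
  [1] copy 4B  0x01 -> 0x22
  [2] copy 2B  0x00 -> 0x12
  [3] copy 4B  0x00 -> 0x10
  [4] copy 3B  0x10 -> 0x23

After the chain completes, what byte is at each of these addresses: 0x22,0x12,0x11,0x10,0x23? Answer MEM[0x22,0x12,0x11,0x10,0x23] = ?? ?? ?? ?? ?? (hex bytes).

MEM[0x22,0x12,0x11,0x10,0x23] = b5 61 b5 00 00

D0: mem[0x15..0x16] <- [97 b5]
D1: mem[0x22..0x25] <- [b5 61 aa 78]
D2: mem[0x12..0x13] <- [00 b5]
D3: mem[0x10..0x13] <- [00 b5 61 aa]
D4: mem[0x23..0x25] <- [00 b5 61]
query mem[0x22]=0xb5, mem[0x12]=0x61, mem[0x11]=0xb5, mem[0x10]=0x00, mem[0x23]=0x00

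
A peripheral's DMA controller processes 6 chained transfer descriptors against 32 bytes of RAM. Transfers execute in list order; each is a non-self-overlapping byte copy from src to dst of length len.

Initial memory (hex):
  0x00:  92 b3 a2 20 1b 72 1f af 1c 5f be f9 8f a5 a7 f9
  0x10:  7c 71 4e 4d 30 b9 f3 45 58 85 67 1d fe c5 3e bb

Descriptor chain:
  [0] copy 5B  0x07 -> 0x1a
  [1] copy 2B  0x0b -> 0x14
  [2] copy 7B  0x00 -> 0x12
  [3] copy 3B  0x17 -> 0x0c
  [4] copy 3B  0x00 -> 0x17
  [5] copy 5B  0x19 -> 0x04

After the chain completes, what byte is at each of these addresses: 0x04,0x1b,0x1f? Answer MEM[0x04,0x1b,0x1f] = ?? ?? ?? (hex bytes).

[0] 0x07->0x1a len=5 : af 1c 5f be f9
[1] 0x0b->0x14 len=2 : f9 8f
[2] 0x00->0x12 len=7 : 92 b3 a2 20 1b 72 1f
[3] 0x17->0x0c len=3 : 72 1f 85
[4] 0x00->0x17 len=3 : 92 b3 a2
[5] 0x19->0x04 len=5 : a2 af 1c 5f be
query mem[0x04]=0xa2, mem[0x1b]=0x1c, mem[0x1f]=0xbb

MEM[0x04,0x1b,0x1f] = a2 1c bb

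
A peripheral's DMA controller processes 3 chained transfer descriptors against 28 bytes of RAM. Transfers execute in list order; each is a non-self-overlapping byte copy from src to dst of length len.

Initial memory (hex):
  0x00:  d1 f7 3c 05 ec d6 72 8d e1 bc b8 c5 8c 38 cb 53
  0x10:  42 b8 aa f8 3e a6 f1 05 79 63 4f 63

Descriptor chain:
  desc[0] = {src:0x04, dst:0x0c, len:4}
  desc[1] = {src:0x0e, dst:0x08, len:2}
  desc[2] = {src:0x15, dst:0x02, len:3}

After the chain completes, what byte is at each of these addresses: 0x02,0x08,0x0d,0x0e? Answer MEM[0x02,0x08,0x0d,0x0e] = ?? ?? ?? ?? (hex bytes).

#0 dst[0x0c+4] := {0xec,0xd6,0x72,0x8d}
#1 dst[0x08+2] := {0x72,0x8d}
#2 dst[0x02+3] := {0xa6,0xf1,0x05}
query mem[0x02]=0xa6, mem[0x08]=0x72, mem[0x0d]=0xd6, mem[0x0e]=0x72

MEM[0x02,0x08,0x0d,0x0e] = a6 72 d6 72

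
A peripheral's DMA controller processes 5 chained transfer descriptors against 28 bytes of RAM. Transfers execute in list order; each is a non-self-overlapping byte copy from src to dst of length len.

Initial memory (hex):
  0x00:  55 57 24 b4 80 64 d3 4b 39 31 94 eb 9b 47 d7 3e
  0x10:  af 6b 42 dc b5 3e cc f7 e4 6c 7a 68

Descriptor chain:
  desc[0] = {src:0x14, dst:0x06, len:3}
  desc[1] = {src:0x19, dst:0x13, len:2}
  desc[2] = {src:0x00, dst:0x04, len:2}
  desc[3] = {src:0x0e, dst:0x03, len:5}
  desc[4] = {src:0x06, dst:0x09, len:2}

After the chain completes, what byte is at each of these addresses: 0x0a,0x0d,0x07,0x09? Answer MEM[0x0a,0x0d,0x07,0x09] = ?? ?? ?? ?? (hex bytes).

MEM[0x0a,0x0d,0x07,0x09] = 42 47 42 6b

[0] 0x14->0x06 len=3 : b5 3e cc
[1] 0x19->0x13 len=2 : 6c 7a
[2] 0x00->0x04 len=2 : 55 57
[3] 0x0e->0x03 len=5 : d7 3e af 6b 42
[4] 0x06->0x09 len=2 : 6b 42
query mem[0x0a]=0x42, mem[0x0d]=0x47, mem[0x07]=0x42, mem[0x09]=0x6b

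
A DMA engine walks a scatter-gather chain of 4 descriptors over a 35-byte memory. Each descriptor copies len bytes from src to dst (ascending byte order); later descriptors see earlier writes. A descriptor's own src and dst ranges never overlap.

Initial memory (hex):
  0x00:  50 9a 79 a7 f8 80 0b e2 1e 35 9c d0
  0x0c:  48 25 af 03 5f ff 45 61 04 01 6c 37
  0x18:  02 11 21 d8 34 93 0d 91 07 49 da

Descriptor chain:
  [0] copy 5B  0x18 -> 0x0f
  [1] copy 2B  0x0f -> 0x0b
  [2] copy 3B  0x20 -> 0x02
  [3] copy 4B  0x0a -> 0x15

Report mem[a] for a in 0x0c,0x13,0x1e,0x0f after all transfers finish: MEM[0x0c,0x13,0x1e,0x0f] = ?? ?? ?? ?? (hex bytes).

MEM[0x0c,0x13,0x1e,0x0f] = 11 34 0d 02

D0: mem[0x0f..0x13] <- [02 11 21 d8 34]
D1: mem[0x0b..0x0c] <- [02 11]
D2: mem[0x02..0x04] <- [07 49 da]
D3: mem[0x15..0x18] <- [9c 02 11 25]
query mem[0x0c]=0x11, mem[0x13]=0x34, mem[0x1e]=0x0d, mem[0x0f]=0x02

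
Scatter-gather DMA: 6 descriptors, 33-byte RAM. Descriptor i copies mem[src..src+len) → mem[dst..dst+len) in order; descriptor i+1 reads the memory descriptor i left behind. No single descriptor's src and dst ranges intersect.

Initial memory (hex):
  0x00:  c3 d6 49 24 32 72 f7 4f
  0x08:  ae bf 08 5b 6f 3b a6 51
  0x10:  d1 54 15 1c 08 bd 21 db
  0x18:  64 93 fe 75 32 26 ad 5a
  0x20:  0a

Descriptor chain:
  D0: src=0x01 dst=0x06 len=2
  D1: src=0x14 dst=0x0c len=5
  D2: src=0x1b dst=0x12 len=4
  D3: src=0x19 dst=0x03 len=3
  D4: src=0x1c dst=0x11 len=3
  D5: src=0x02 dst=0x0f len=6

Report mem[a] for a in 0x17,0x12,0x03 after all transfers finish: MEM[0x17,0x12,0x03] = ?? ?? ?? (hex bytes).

MEM[0x17,0x12,0x03] = db 75 93

D0: mem[0x06..0x07] <- [d6 49]
D1: mem[0x0c..0x10] <- [08 bd 21 db 64]
D2: mem[0x12..0x15] <- [75 32 26 ad]
D3: mem[0x03..0x05] <- [93 fe 75]
D4: mem[0x11..0x13] <- [32 26 ad]
D5: mem[0x0f..0x14] <- [49 93 fe 75 d6 49]
query mem[0x17]=0xdb, mem[0x12]=0x75, mem[0x03]=0x93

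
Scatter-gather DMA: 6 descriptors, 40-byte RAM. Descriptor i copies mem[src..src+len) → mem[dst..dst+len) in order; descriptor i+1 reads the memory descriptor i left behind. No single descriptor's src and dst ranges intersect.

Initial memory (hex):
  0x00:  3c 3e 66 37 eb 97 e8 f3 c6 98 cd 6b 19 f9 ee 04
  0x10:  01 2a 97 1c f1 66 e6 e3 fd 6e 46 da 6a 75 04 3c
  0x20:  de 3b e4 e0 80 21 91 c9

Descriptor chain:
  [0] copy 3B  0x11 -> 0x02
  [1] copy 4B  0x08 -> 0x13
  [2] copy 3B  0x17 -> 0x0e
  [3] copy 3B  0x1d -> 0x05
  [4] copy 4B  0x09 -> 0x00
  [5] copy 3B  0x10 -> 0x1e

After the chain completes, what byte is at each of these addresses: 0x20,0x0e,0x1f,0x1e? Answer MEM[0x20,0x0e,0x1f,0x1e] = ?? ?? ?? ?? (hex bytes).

MEM[0x20,0x0e,0x1f,0x1e] = 97 e3 2a 6e

#0 dst[0x02+3] := {0x2a,0x97,0x1c}
#1 dst[0x13+4] := {0xc6,0x98,0xcd,0x6b}
#2 dst[0x0e+3] := {0xe3,0xfd,0x6e}
#3 dst[0x05+3] := {0x75,0x04,0x3c}
#4 dst[0x00+4] := {0x98,0xcd,0x6b,0x19}
#5 dst[0x1e+3] := {0x6e,0x2a,0x97}
query mem[0x20]=0x97, mem[0x0e]=0xe3, mem[0x1f]=0x2a, mem[0x1e]=0x6e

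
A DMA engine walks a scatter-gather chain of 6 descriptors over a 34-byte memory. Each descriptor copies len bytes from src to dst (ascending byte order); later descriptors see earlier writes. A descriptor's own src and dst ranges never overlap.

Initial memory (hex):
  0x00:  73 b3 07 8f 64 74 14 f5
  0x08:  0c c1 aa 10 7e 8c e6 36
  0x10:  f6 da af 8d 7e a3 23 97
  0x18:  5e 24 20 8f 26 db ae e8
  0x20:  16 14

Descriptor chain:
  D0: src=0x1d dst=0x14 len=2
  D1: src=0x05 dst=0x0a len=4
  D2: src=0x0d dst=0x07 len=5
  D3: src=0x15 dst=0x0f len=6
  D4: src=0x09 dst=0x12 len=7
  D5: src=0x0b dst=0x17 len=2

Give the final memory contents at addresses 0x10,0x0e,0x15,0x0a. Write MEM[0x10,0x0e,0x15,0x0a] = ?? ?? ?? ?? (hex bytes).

MEM[0x10,0x0e,0x15,0x0a] = 23 e6 f5 f6

#0 dst[0x14+2] := {0xdb,0xae}
#1 dst[0x0a+4] := {0x74,0x14,0xf5,0x0c}
#2 dst[0x07+5] := {0x0c,0xe6,0x36,0xf6,0xda}
#3 dst[0x0f+6] := {0xae,0x23,0x97,0x5e,0x24,0x20}
#4 dst[0x12+7] := {0x36,0xf6,0xda,0xf5,0x0c,0xe6,0xae}
#5 dst[0x17+2] := {0xda,0xf5}
query mem[0x10]=0x23, mem[0x0e]=0xe6, mem[0x15]=0xf5, mem[0x0a]=0xf6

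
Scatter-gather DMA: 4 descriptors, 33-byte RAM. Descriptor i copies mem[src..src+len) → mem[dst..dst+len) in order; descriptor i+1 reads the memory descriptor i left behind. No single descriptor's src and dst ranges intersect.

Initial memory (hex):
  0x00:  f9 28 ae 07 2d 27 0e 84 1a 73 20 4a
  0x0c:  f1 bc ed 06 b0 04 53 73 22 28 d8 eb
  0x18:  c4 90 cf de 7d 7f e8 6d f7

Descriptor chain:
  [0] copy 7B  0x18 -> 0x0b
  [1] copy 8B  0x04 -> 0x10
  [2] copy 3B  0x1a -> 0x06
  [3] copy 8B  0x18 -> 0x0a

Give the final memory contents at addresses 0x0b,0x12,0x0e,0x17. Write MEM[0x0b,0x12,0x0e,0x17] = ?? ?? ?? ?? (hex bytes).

  after D0: wrote 7B at 0x0b = c490cfde7d7fe8
  after D1: wrote 8B at 0x10 = 2d270e841a7320c4
  after D2: wrote 3B at 0x06 = cfde7d
  after D3: wrote 8B at 0x0a = c490cfde7d7fe86d
query mem[0x0b]=0x90, mem[0x12]=0x0e, mem[0x0e]=0x7d, mem[0x17]=0xc4

MEM[0x0b,0x12,0x0e,0x17] = 90 0e 7d c4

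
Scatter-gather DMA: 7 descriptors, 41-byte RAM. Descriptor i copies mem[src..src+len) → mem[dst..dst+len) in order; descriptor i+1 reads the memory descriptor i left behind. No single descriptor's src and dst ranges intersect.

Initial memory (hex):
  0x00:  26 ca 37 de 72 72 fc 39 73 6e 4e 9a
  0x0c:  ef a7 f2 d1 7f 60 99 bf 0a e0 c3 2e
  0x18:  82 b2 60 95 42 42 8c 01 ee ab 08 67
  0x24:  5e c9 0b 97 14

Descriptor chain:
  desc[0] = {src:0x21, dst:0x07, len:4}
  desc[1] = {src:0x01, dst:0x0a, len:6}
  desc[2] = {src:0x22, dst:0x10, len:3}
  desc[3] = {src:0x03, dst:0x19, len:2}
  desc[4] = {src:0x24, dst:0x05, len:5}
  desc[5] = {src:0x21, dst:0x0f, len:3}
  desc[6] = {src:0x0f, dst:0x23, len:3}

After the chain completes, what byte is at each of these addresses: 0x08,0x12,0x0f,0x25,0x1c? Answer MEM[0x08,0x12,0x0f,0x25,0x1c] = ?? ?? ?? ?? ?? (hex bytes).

[0] 0x21->0x07 len=4 : ab 08 67 5e
[1] 0x01->0x0a len=6 : ca 37 de 72 72 fc
[2] 0x22->0x10 len=3 : 08 67 5e
[3] 0x03->0x19 len=2 : de 72
[4] 0x24->0x05 len=5 : 5e c9 0b 97 14
[5] 0x21->0x0f len=3 : ab 08 67
[6] 0x0f->0x23 len=3 : ab 08 67
query mem[0x08]=0x97, mem[0x12]=0x5e, mem[0x0f]=0xab, mem[0x25]=0x67, mem[0x1c]=0x42

MEM[0x08,0x12,0x0f,0x25,0x1c] = 97 5e ab 67 42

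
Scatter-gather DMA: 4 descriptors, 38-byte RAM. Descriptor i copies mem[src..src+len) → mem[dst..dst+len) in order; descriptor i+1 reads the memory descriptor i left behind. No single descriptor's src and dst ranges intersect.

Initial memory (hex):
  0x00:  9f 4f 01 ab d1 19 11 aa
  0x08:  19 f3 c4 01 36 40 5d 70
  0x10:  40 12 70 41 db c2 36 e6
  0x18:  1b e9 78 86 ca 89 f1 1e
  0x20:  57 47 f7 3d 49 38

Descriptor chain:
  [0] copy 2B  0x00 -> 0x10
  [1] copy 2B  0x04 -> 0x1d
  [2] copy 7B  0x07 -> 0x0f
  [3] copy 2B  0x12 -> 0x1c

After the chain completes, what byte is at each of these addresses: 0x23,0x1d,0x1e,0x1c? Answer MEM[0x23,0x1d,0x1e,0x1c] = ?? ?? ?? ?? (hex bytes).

[0] 0x00->0x10 len=2 : 9f 4f
[1] 0x04->0x1d len=2 : d1 19
[2] 0x07->0x0f len=7 : aa 19 f3 c4 01 36 40
[3] 0x12->0x1c len=2 : c4 01
query mem[0x23]=0x3d, mem[0x1d]=0x01, mem[0x1e]=0x19, mem[0x1c]=0xc4

MEM[0x23,0x1d,0x1e,0x1c] = 3d 01 19 c4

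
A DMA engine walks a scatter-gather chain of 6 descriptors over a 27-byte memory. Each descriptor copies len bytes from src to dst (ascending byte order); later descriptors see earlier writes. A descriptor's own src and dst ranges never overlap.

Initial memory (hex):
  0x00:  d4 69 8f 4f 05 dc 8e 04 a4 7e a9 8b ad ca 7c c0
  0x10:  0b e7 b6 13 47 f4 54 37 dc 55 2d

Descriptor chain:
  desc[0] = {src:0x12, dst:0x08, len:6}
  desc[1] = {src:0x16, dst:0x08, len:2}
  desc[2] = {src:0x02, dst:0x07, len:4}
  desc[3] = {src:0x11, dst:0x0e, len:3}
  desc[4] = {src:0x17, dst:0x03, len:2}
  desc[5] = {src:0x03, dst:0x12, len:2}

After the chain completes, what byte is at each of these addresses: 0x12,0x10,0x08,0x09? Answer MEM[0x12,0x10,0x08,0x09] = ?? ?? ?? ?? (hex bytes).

MEM[0x12,0x10,0x08,0x09] = 37 13 4f 05

[0] 0x12->0x08 len=6 : b6 13 47 f4 54 37
[1] 0x16->0x08 len=2 : 54 37
[2] 0x02->0x07 len=4 : 8f 4f 05 dc
[3] 0x11->0x0e len=3 : e7 b6 13
[4] 0x17->0x03 len=2 : 37 dc
[5] 0x03->0x12 len=2 : 37 dc
query mem[0x12]=0x37, mem[0x10]=0x13, mem[0x08]=0x4f, mem[0x09]=0x05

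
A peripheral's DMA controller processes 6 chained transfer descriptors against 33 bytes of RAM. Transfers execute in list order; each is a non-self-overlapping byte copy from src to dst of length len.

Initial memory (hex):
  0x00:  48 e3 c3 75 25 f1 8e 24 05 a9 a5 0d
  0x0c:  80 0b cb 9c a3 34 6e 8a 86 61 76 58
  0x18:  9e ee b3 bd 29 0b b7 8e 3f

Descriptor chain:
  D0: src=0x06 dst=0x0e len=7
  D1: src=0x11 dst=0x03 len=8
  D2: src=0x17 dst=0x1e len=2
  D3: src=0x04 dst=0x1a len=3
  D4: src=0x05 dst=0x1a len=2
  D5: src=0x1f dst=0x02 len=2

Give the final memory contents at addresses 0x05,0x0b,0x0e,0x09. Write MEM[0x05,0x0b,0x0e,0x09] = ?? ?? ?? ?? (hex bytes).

MEM[0x05,0x0b,0x0e,0x09] = 0d 0d 8e 58

#0 dst[0x0e+7] := {0x8e,0x24,0x05,0xa9,0xa5,0x0d,0x80}
#1 dst[0x03+8] := {0xa9,0xa5,0x0d,0x80,0x61,0x76,0x58,0x9e}
#2 dst[0x1e+2] := {0x58,0x9e}
#3 dst[0x1a+3] := {0xa5,0x0d,0x80}
#4 dst[0x1a+2] := {0x0d,0x80}
#5 dst[0x02+2] := {0x9e,0x3f}
query mem[0x05]=0x0d, mem[0x0b]=0x0d, mem[0x0e]=0x8e, mem[0x09]=0x58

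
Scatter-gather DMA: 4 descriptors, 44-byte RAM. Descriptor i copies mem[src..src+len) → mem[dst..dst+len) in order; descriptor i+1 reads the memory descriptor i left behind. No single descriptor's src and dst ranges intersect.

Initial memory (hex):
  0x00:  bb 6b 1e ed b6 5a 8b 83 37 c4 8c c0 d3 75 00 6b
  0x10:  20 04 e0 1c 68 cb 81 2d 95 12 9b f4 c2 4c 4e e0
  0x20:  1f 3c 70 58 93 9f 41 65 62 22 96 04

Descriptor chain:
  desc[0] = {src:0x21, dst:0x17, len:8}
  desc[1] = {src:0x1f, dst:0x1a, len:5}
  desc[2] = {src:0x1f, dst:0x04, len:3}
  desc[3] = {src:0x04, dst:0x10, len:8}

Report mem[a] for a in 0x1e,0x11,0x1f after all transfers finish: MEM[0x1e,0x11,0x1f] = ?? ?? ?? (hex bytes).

MEM[0x1e,0x11,0x1f] = 58 1f e0

[0] 0x21->0x17 len=8 : 3c 70 58 93 9f 41 65 62
[1] 0x1f->0x1a len=5 : e0 1f 3c 70 58
[2] 0x1f->0x04 len=3 : e0 1f 3c
[3] 0x04->0x10 len=8 : e0 1f 3c 83 37 c4 8c c0
query mem[0x1e]=0x58, mem[0x11]=0x1f, mem[0x1f]=0xe0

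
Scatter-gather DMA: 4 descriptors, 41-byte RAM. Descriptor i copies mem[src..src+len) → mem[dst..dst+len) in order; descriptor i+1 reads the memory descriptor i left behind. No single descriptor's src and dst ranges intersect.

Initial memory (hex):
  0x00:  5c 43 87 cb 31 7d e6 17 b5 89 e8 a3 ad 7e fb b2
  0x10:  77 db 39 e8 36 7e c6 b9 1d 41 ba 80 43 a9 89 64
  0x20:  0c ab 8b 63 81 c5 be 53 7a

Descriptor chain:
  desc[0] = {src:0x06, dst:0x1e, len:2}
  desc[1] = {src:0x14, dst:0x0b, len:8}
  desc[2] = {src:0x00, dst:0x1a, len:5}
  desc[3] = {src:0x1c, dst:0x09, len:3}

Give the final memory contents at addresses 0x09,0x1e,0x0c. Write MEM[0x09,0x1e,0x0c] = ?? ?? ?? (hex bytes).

  after D0: wrote 2B at 0x1e = e617
  after D1: wrote 8B at 0x0b = 367ec6b91d41ba80
  after D2: wrote 5B at 0x1a = 5c4387cb31
  after D3: wrote 3B at 0x09 = 87cb31
query mem[0x09]=0x87, mem[0x1e]=0x31, mem[0x0c]=0x7e

MEM[0x09,0x1e,0x0c] = 87 31 7e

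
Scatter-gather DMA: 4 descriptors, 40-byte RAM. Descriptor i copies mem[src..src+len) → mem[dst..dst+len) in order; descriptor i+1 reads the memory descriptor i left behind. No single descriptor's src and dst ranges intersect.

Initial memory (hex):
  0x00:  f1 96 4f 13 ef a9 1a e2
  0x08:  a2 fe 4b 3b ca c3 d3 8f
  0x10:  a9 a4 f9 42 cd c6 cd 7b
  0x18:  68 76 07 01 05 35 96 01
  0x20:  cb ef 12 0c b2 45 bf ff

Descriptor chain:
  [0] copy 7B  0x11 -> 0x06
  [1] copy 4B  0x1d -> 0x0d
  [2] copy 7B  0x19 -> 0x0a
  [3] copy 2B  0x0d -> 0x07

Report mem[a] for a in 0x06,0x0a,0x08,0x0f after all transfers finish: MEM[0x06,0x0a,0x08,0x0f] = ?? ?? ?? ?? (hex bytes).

MEM[0x06,0x0a,0x08,0x0f] = a4 76 35 96

  after D0: wrote 7B at 0x06 = a4f942cdc6cd7b
  after D1: wrote 4B at 0x0d = 359601cb
  after D2: wrote 7B at 0x0a = 76070105359601
  after D3: wrote 2B at 0x07 = 0535
query mem[0x06]=0xa4, mem[0x0a]=0x76, mem[0x08]=0x35, mem[0x0f]=0x96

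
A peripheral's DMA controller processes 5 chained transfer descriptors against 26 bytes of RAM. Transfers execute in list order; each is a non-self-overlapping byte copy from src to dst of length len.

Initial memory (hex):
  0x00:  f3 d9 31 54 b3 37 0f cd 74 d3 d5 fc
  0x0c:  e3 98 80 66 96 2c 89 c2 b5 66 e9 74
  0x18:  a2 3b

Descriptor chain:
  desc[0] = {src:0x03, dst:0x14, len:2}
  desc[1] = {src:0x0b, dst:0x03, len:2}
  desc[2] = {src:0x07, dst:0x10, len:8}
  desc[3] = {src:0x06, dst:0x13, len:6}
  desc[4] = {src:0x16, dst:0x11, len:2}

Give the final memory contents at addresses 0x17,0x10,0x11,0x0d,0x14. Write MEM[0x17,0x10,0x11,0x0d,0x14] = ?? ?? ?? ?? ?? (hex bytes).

MEM[0x17,0x10,0x11,0x0d,0x14] = d5 cd d3 98 cd

[0] 0x03->0x14 len=2 : 54 b3
[1] 0x0b->0x03 len=2 : fc e3
[2] 0x07->0x10 len=8 : cd 74 d3 d5 fc e3 98 80
[3] 0x06->0x13 len=6 : 0f cd 74 d3 d5 fc
[4] 0x16->0x11 len=2 : d3 d5
query mem[0x17]=0xd5, mem[0x10]=0xcd, mem[0x11]=0xd3, mem[0x0d]=0x98, mem[0x14]=0xcd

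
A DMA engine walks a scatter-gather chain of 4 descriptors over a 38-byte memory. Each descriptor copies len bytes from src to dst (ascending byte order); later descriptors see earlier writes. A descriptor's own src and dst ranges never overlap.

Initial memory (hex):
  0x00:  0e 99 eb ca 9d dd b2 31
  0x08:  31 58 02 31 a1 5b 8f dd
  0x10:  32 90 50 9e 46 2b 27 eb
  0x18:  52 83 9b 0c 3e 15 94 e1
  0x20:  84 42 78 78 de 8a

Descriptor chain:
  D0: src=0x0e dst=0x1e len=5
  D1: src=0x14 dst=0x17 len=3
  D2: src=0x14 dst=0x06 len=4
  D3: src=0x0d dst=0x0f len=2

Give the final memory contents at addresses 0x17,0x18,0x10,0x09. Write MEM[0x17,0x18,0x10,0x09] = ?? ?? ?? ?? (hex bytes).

  after D0: wrote 5B at 0x1e = 8fdd329050
  after D1: wrote 3B at 0x17 = 462b27
  after D2: wrote 4B at 0x06 = 462b2746
  after D3: wrote 2B at 0x0f = 5b8f
query mem[0x17]=0x46, mem[0x18]=0x2b, mem[0x10]=0x8f, mem[0x09]=0x46

MEM[0x17,0x18,0x10,0x09] = 46 2b 8f 46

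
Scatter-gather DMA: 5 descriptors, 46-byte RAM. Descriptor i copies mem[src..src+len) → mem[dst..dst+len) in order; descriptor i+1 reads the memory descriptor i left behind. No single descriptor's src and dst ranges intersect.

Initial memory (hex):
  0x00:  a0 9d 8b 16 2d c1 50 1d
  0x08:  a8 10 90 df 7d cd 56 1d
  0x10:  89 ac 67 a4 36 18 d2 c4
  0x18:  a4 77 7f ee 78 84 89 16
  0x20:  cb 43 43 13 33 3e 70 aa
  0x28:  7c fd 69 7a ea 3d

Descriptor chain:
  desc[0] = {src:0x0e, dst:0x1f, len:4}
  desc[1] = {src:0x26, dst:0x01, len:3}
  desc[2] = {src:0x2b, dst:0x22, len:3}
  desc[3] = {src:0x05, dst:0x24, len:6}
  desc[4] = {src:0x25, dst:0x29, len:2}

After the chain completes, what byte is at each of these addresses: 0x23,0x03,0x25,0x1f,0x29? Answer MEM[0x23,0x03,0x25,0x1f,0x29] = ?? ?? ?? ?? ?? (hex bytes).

MEM[0x23,0x03,0x25,0x1f,0x29] = ea 7c 50 56 50

D0: mem[0x1f..0x22] <- [56 1d 89 ac]
D1: mem[0x01..0x03] <- [70 aa 7c]
D2: mem[0x22..0x24] <- [7a ea 3d]
D3: mem[0x24..0x29] <- [c1 50 1d a8 10 90]
D4: mem[0x29..0x2a] <- [50 1d]
query mem[0x23]=0xea, mem[0x03]=0x7c, mem[0x25]=0x50, mem[0x1f]=0x56, mem[0x29]=0x50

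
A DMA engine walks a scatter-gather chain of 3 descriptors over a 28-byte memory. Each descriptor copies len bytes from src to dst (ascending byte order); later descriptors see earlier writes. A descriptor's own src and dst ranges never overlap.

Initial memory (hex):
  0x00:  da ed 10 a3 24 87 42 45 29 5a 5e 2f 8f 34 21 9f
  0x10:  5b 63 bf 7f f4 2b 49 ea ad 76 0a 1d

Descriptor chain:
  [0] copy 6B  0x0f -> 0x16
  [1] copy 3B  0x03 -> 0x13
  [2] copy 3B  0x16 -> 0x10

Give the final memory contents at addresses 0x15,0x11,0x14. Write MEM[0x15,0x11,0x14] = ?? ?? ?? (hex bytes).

MEM[0x15,0x11,0x14] = 87 5b 24

#0 dst[0x16+6] := {0x9f,0x5b,0x63,0xbf,0x7f,0xf4}
#1 dst[0x13+3] := {0xa3,0x24,0x87}
#2 dst[0x10+3] := {0x9f,0x5b,0x63}
query mem[0x15]=0x87, mem[0x11]=0x5b, mem[0x14]=0x24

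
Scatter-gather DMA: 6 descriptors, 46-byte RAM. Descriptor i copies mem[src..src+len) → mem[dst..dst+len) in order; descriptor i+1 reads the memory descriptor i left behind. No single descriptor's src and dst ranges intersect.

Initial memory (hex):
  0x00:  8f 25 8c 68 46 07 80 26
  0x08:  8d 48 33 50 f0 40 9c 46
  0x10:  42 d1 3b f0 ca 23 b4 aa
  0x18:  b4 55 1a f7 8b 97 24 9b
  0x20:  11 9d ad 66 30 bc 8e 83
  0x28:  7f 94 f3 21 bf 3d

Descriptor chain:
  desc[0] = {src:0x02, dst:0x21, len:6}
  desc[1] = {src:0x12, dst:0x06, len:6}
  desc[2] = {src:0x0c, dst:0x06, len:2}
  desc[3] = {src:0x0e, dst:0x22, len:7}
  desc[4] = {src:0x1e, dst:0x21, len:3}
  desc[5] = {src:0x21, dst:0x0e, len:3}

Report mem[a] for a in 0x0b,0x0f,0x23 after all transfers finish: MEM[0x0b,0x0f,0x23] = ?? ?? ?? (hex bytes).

MEM[0x0b,0x0f,0x23] = aa 9b 11

  after D0: wrote 6B at 0x21 = 8c6846078026
  after D1: wrote 6B at 0x06 = 3bf0ca23b4aa
  after D2: wrote 2B at 0x06 = f040
  after D3: wrote 7B at 0x22 = 9c4642d13bf0ca
  after D4: wrote 3B at 0x21 = 249b11
  after D5: wrote 3B at 0x0e = 249b11
query mem[0x0b]=0xaa, mem[0x0f]=0x9b, mem[0x23]=0x11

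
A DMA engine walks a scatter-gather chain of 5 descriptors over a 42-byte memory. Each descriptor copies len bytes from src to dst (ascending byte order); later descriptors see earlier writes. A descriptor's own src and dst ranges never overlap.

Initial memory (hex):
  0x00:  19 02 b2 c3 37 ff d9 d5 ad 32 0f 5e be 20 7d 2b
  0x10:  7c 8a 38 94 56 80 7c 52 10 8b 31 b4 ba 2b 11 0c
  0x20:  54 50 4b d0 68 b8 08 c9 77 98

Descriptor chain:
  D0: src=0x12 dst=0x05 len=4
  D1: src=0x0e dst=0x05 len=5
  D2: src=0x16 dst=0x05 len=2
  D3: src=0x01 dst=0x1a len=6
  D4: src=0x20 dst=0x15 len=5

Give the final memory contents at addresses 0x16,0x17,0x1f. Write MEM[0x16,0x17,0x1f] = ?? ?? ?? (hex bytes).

MEM[0x16,0x17,0x1f] = 50 4b 52

#0 dst[0x05+4] := {0x38,0x94,0x56,0x80}
#1 dst[0x05+5] := {0x7d,0x2b,0x7c,0x8a,0x38}
#2 dst[0x05+2] := {0x7c,0x52}
#3 dst[0x1a+6] := {0x02,0xb2,0xc3,0x37,0x7c,0x52}
#4 dst[0x15+5] := {0x54,0x50,0x4b,0xd0,0x68}
query mem[0x16]=0x50, mem[0x17]=0x4b, mem[0x1f]=0x52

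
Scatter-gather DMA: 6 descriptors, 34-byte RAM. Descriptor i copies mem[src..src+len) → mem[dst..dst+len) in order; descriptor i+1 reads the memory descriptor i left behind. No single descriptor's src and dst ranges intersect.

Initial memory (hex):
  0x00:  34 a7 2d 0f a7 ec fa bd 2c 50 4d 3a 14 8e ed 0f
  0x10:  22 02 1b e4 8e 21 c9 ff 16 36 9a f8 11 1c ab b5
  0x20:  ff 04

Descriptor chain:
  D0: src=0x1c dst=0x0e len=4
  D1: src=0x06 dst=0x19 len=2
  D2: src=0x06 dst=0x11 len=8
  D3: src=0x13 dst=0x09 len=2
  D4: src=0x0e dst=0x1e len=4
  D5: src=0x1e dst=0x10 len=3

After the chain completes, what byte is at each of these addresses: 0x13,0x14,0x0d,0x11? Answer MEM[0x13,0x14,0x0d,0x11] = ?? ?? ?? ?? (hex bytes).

MEM[0x13,0x14,0x0d,0x11] = 2c 50 8e 1c

#0 dst[0x0e+4] := {0x11,0x1c,0xab,0xb5}
#1 dst[0x19+2] := {0xfa,0xbd}
#2 dst[0x11+8] := {0xfa,0xbd,0x2c,0x50,0x4d,0x3a,0x14,0x8e}
#3 dst[0x09+2] := {0x2c,0x50}
#4 dst[0x1e+4] := {0x11,0x1c,0xab,0xfa}
#5 dst[0x10+3] := {0x11,0x1c,0xab}
query mem[0x13]=0x2c, mem[0x14]=0x50, mem[0x0d]=0x8e, mem[0x11]=0x1c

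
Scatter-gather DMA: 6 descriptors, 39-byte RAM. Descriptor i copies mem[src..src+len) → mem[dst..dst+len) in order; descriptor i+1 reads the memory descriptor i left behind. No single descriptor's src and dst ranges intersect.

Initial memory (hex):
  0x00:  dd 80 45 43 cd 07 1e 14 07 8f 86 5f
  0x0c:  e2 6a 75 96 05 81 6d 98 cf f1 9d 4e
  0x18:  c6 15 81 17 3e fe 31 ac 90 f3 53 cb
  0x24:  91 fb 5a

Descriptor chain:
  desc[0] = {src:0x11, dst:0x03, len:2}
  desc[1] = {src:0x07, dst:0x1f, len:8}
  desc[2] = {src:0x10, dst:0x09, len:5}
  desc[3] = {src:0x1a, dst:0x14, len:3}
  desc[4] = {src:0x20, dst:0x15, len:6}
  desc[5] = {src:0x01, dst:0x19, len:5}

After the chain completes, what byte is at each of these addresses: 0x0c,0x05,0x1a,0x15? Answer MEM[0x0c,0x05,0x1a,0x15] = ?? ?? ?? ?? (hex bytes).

MEM[0x0c,0x05,0x1a,0x15] = 98 07 45 07

D0: mem[0x03..0x04] <- [81 6d]
D1: mem[0x1f..0x26] <- [14 07 8f 86 5f e2 6a 75]
D2: mem[0x09..0x0d] <- [05 81 6d 98 cf]
D3: mem[0x14..0x16] <- [81 17 3e]
D4: mem[0x15..0x1a] <- [07 8f 86 5f e2 6a]
D5: mem[0x19..0x1d] <- [80 45 81 6d 07]
query mem[0x0c]=0x98, mem[0x05]=0x07, mem[0x1a]=0x45, mem[0x15]=0x07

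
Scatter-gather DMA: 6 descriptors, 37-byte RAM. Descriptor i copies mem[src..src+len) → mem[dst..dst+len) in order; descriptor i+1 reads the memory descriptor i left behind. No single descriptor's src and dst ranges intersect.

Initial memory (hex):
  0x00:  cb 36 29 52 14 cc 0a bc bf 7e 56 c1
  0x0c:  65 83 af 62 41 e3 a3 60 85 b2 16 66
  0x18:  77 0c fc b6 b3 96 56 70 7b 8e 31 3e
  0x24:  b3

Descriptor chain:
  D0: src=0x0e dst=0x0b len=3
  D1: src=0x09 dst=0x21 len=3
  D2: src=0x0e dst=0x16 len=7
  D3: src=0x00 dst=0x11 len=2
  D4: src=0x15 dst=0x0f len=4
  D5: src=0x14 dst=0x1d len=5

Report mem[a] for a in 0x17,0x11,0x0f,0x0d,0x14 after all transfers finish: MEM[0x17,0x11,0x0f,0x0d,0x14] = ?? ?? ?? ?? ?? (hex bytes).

MEM[0x17,0x11,0x0f,0x0d,0x14] = 62 62 b2 41 85

[0] 0x0e->0x0b len=3 : af 62 41
[1] 0x09->0x21 len=3 : 7e 56 af
[2] 0x0e->0x16 len=7 : af 62 41 e3 a3 60 85
[3] 0x00->0x11 len=2 : cb 36
[4] 0x15->0x0f len=4 : b2 af 62 41
[5] 0x14->0x1d len=5 : 85 b2 af 62 41
query mem[0x17]=0x62, mem[0x11]=0x62, mem[0x0f]=0xb2, mem[0x0d]=0x41, mem[0x14]=0x85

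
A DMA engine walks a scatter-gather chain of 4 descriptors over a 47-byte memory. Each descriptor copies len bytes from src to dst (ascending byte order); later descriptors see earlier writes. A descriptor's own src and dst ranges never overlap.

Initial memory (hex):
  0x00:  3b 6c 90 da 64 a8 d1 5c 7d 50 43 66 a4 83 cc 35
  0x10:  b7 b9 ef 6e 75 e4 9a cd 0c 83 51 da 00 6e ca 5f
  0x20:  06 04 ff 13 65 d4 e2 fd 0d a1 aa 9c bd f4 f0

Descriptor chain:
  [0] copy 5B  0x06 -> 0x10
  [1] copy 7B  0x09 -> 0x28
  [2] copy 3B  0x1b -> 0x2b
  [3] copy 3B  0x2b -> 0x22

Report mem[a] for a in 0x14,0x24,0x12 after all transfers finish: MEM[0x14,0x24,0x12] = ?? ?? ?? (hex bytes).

MEM[0x14,0x24,0x12] = 43 6e 7d

D0: mem[0x10..0x14] <- [d1 5c 7d 50 43]
D1: mem[0x28..0x2e] <- [50 43 66 a4 83 cc 35]
D2: mem[0x2b..0x2d] <- [da 00 6e]
D3: mem[0x22..0x24] <- [da 00 6e]
query mem[0x14]=0x43, mem[0x24]=0x6e, mem[0x12]=0x7d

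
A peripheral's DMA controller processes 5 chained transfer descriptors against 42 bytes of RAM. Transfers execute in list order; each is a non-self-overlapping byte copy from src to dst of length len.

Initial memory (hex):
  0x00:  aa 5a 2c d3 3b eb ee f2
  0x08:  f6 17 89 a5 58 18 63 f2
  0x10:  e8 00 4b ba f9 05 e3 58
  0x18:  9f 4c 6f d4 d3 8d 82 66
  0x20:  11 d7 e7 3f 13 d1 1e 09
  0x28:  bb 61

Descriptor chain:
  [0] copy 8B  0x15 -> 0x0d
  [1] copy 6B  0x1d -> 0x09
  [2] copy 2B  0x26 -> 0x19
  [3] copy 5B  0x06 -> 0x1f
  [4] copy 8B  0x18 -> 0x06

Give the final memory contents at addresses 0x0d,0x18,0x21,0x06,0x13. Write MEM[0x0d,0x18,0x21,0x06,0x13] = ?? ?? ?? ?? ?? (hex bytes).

MEM[0x0d,0x18,0x21,0x06,0x13] = ee 9f f6 9f d4

[0] 0x15->0x0d len=8 : 05 e3 58 9f 4c 6f d4 d3
[1] 0x1d->0x09 len=6 : 8d 82 66 11 d7 e7
[2] 0x26->0x19 len=2 : 1e 09
[3] 0x06->0x1f len=5 : ee f2 f6 8d 82
[4] 0x18->0x06 len=8 : 9f 1e 09 d4 d3 8d 82 ee
query mem[0x0d]=0xee, mem[0x18]=0x9f, mem[0x21]=0xf6, mem[0x06]=0x9f, mem[0x13]=0xd4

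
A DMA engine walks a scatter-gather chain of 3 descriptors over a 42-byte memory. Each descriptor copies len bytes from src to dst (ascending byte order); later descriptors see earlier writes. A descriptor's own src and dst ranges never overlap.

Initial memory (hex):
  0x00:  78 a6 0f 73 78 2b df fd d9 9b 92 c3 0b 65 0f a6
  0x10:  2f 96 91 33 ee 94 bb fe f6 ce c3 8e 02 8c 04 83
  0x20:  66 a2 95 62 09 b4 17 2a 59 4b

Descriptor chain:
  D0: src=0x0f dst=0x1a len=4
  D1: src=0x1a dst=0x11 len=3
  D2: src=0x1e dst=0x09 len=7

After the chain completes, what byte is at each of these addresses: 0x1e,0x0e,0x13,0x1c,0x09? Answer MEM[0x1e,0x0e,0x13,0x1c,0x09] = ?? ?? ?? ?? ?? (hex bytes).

[0] 0x0f->0x1a len=4 : a6 2f 96 91
[1] 0x1a->0x11 len=3 : a6 2f 96
[2] 0x1e->0x09 len=7 : 04 83 66 a2 95 62 09
query mem[0x1e]=0x04, mem[0x0e]=0x62, mem[0x13]=0x96, mem[0x1c]=0x96, mem[0x09]=0x04

MEM[0x1e,0x0e,0x13,0x1c,0x09] = 04 62 96 96 04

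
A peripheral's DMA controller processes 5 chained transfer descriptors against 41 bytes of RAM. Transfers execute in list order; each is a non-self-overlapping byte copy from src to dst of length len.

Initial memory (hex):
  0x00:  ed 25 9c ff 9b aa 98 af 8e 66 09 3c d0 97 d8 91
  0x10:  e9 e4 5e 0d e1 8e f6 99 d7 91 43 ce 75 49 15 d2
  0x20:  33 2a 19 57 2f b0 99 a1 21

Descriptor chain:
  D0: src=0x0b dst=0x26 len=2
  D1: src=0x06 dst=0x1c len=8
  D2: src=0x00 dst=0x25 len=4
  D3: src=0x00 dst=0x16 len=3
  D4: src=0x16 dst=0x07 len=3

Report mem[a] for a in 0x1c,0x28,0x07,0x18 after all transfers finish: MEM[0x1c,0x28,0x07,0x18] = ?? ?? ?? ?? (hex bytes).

D0: mem[0x26..0x27] <- [3c d0]
D1: mem[0x1c..0x23] <- [98 af 8e 66 09 3c d0 97]
D2: mem[0x25..0x28] <- [ed 25 9c ff]
D3: mem[0x16..0x18] <- [ed 25 9c]
D4: mem[0x07..0x09] <- [ed 25 9c]
query mem[0x1c]=0x98, mem[0x28]=0xff, mem[0x07]=0xed, mem[0x18]=0x9c

MEM[0x1c,0x28,0x07,0x18] = 98 ff ed 9c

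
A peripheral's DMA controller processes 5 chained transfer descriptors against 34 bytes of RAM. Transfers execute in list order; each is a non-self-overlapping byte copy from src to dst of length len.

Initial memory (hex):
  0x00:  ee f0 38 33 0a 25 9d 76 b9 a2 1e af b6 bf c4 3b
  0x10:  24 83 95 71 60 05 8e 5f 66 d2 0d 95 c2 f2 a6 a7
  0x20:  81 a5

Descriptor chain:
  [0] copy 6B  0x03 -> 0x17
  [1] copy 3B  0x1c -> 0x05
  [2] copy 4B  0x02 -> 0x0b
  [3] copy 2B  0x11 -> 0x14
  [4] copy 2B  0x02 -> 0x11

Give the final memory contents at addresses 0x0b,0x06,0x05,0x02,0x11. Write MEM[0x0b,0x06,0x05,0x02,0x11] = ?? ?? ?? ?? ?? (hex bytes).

MEM[0x0b,0x06,0x05,0x02,0x11] = 38 f2 b9 38 38

D0: mem[0x17..0x1c] <- [33 0a 25 9d 76 b9]
D1: mem[0x05..0x07] <- [b9 f2 a6]
D2: mem[0x0b..0x0e] <- [38 33 0a b9]
D3: mem[0x14..0x15] <- [83 95]
D4: mem[0x11..0x12] <- [38 33]
query mem[0x0b]=0x38, mem[0x06]=0xf2, mem[0x05]=0xb9, mem[0x02]=0x38, mem[0x11]=0x38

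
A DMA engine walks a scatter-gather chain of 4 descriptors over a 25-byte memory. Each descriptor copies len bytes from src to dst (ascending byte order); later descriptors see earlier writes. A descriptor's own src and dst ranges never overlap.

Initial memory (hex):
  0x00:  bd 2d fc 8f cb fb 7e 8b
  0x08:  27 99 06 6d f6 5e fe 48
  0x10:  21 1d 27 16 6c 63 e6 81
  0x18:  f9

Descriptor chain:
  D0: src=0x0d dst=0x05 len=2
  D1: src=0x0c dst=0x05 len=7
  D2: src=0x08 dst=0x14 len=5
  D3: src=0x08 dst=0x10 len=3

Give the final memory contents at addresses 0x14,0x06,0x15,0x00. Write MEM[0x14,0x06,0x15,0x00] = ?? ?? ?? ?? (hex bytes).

MEM[0x14,0x06,0x15,0x00] = 48 5e 21 bd

D0: mem[0x05..0x06] <- [5e fe]
D1: mem[0x05..0x0b] <- [f6 5e fe 48 21 1d 27]
D2: mem[0x14..0x18] <- [48 21 1d 27 f6]
D3: mem[0x10..0x12] <- [48 21 1d]
query mem[0x14]=0x48, mem[0x06]=0x5e, mem[0x15]=0x21, mem[0x00]=0xbd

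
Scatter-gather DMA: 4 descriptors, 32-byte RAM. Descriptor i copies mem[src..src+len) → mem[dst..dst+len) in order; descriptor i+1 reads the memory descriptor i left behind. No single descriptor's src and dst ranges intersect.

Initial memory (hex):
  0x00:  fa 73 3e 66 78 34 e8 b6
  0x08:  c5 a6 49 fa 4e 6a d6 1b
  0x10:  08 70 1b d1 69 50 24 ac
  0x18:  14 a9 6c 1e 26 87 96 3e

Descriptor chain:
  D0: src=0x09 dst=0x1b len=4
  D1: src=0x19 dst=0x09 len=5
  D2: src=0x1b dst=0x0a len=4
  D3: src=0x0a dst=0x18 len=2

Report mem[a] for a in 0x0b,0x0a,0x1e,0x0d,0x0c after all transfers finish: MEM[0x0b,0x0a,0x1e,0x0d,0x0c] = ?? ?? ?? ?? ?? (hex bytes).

  after D0: wrote 4B at 0x1b = a649fa4e
  after D1: wrote 5B at 0x09 = a96ca649fa
  after D2: wrote 4B at 0x0a = a649fa4e
  after D3: wrote 2B at 0x18 = a649
query mem[0x0b]=0x49, mem[0x0a]=0xa6, mem[0x1e]=0x4e, mem[0x0d]=0x4e, mem[0x0c]=0xfa

MEM[0x0b,0x0a,0x1e,0x0d,0x0c] = 49 a6 4e 4e fa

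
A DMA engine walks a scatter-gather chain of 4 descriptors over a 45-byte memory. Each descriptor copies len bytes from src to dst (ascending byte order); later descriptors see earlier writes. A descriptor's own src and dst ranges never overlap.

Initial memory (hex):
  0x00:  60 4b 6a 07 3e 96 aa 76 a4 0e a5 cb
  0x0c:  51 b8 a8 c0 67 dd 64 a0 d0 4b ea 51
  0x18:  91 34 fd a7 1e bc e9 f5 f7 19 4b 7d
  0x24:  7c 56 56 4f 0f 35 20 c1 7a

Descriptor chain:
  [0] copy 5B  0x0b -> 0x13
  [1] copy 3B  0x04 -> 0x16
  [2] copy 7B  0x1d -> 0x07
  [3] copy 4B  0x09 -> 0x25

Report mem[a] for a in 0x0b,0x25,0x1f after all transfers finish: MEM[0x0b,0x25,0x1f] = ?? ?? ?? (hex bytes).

MEM[0x0b,0x25,0x1f] = 19 f5 f5

D0: mem[0x13..0x17] <- [cb 51 b8 a8 c0]
D1: mem[0x16..0x18] <- [3e 96 aa]
D2: mem[0x07..0x0d] <- [bc e9 f5 f7 19 4b 7d]
D3: mem[0x25..0x28] <- [f5 f7 19 4b]
query mem[0x0b]=0x19, mem[0x25]=0xf5, mem[0x1f]=0xf5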